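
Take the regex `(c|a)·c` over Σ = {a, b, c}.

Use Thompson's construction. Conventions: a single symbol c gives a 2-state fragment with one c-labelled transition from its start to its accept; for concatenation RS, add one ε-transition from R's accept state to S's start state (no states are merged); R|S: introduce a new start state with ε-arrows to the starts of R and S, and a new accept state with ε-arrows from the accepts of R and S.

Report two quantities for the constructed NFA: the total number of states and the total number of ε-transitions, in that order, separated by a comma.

8, 5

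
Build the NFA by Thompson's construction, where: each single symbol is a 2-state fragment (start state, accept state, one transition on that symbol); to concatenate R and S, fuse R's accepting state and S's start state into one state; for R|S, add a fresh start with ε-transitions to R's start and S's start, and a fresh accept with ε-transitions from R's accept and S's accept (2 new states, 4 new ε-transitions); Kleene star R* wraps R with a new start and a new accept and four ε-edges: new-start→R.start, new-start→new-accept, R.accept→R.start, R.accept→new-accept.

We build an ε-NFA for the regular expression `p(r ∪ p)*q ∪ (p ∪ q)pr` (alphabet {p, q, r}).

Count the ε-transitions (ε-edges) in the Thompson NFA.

16

By structural recursion:
Each of the 8 symbol leaves contributes 0 ε-transitions.
  r ∪ p → 4 ε-transitions
  (r ∪ p)* → 8 ε-transitions
  p(r ∪ p)*q → 8 ε-transitions
  p ∪ q → 4 ε-transitions
  (p ∪ q)pr → 4 ε-transitions
  p(r ∪ p)*q ∪ (p ∪ q)pr → 16 ε-transitions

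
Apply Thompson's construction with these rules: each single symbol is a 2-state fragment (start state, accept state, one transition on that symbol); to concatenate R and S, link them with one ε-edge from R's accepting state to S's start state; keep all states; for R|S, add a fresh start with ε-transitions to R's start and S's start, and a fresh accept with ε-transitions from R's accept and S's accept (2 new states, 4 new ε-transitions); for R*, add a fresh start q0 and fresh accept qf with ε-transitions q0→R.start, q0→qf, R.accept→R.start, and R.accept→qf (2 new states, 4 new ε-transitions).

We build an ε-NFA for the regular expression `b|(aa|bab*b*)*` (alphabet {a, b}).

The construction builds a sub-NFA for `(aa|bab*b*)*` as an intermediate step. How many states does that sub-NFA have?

Fragment for `(aa|bab*b*)*`:
Each of the 6 symbol leaves contributes a 2-state fragment.
  aa → 4 states
  b* → 4 states
  b* → 4 states
  bab*b* → 12 states
  aa|bab*b* → 18 states
  (aa|bab*b*)* → 20 states

20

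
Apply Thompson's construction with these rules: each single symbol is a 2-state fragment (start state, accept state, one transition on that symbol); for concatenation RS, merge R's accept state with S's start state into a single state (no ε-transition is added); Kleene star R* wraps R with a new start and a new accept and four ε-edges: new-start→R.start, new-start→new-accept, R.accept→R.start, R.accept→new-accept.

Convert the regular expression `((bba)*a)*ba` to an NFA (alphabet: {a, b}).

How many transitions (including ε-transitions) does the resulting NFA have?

Bottom-up over the parse tree:
Each of the 6 symbol leaves contributes 1 transition (1 symbol, 0 ε).
  bba : 3 transitions (3 symbol, 0 ε)
  (bba)* : 7 transitions (3 symbol, 4 ε)
  (bba)*a : 8 transitions (4 symbol, 4 ε)
  ((bba)*a)* : 12 transitions (4 symbol, 8 ε)
  ((bba)*a)*ba : 14 transitions (6 symbol, 8 ε)

14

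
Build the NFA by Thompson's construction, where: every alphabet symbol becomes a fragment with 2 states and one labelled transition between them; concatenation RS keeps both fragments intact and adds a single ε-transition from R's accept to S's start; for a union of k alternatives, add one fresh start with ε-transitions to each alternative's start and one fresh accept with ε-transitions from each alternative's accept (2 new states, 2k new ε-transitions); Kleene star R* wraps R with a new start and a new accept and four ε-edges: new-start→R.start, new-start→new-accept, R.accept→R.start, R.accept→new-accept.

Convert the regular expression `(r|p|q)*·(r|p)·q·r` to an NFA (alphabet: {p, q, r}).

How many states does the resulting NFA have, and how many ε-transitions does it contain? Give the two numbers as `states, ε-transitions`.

Building bottom-up:
Each of the 7 symbol leaves contributes 2 states and 0 ε-transitions.
  r|p|q : 8 states, 6 ε-transitions
  (r|p|q)* : 10 states, 10 ε-transitions
  r|p : 6 states, 4 ε-transitions
  (r|p|q)*·(r|p)·q·r : 20 states, 17 ε-transitions

20, 17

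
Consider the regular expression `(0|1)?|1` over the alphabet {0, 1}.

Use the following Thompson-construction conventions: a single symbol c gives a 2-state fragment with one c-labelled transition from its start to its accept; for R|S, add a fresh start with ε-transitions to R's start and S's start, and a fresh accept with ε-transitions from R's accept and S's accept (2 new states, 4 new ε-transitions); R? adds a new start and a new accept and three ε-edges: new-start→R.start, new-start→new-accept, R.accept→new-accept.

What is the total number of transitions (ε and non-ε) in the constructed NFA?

Per subexpression:
Each of the 3 symbol leaves contributes 1 transition (1 symbol, 0 ε).
  0|1 = 6 transitions (2 symbol, 4 ε)
  (0|1)? = 9 transitions (2 symbol, 7 ε)
  (0|1)?|1 = 14 transitions (3 symbol, 11 ε)

14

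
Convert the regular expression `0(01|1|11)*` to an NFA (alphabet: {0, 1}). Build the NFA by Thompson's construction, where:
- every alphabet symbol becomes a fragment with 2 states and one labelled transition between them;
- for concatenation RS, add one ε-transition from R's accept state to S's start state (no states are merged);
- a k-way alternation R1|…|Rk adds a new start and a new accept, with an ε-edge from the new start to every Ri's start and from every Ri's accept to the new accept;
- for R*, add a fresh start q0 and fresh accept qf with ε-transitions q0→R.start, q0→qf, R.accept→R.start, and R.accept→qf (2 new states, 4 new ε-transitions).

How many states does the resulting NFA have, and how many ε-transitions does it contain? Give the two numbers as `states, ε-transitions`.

16, 13

Per subexpression:
Each of the 6 symbol leaves contributes 2 states and 0 ε-transitions.
  01 — 4 states, 1 ε-transition
  11 — 4 states, 1 ε-transition
  01|1|11 — 12 states, 8 ε-transitions
  (01|1|11)* — 14 states, 12 ε-transitions
  0(01|1|11)* — 16 states, 13 ε-transitions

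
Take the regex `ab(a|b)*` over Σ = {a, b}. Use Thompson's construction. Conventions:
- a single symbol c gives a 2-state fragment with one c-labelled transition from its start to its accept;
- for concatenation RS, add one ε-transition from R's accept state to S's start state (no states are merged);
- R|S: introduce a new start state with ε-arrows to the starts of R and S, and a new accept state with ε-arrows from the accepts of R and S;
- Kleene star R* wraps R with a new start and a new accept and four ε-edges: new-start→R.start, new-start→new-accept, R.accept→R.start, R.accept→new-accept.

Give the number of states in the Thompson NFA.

Per subexpression:
Each of the 4 symbol leaves contributes a 2-state fragment.
  a|b = 6 states
  (a|b)* = 8 states
  ab(a|b)* = 12 states

12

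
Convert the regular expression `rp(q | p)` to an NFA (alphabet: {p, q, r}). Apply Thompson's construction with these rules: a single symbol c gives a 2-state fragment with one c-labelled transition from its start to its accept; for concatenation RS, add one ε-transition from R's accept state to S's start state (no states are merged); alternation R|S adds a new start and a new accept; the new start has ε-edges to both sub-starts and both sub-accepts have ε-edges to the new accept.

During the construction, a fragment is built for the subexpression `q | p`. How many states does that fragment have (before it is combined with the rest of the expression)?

6

Fragment for `q | p`:
Each of the 2 symbol leaves contributes a 2-state fragment.
  q | p → 6 states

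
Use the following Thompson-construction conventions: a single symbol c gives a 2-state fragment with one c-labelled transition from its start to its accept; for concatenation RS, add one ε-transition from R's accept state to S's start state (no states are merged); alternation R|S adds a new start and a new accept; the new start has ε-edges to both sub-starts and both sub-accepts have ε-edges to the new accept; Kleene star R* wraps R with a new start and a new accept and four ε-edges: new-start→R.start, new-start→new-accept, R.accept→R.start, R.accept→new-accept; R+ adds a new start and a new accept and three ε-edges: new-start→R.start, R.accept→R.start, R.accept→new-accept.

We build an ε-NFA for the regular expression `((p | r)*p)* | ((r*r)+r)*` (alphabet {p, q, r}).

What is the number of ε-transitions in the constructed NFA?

30

Recursing over subexpressions:
Each of the 6 symbol leaves contributes 0 ε-transitions.
  p | r — 4 ε-transitions
  (p | r)* — 8 ε-transitions
  (p | r)*p — 9 ε-transitions
  ((p | r)*p)* — 13 ε-transitions
  r* — 4 ε-transitions
  r*r — 5 ε-transitions
  (r*r)+ — 8 ε-transitions
  (r*r)+r — 9 ε-transitions
  ((r*r)+r)* — 13 ε-transitions
  ((p | r)*p)* | ((r*r)+r)* — 30 ε-transitions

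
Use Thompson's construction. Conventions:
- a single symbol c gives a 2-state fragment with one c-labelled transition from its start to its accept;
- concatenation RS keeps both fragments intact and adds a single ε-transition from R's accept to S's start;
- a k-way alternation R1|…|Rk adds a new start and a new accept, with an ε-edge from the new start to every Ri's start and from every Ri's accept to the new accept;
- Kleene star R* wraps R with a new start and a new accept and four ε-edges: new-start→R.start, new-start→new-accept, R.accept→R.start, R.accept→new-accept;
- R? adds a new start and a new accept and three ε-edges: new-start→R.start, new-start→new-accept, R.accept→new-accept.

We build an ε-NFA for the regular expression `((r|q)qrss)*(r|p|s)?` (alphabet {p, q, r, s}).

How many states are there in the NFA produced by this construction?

Building bottom-up:
Each of the 9 symbol leaves contributes a 2-state fragment.
  r|q — 6 states
  (r|q)qrss — 14 states
  ((r|q)qrss)* — 16 states
  r|p|s — 8 states
  (r|p|s)? — 10 states
  ((r|q)qrss)*(r|p|s)? — 26 states

26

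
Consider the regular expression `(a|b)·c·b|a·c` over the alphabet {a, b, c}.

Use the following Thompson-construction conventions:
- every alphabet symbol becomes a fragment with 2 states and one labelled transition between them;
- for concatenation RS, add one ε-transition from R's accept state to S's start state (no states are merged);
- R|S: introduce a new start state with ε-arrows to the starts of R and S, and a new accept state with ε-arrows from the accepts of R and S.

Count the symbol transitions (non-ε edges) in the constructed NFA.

By structural recursion:
Each of the 6 symbol leaves contributes exactly 1 symbol transition.
  a|b = 2 symbol transitions
  (a|b)·c·b = 4 symbol transitions
  a·c = 2 symbol transitions
  (a|b)·c·b|a·c = 6 symbol transitions

6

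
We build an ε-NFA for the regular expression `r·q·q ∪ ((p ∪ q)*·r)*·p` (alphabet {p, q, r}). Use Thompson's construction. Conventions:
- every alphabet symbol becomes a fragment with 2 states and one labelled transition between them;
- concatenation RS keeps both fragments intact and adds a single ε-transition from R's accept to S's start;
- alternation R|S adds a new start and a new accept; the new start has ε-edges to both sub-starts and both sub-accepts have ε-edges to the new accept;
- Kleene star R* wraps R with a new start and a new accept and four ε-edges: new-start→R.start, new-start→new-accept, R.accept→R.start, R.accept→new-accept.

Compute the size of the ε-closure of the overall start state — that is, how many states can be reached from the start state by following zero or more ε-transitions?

11

Let C(F) = |ε-closure(F.start)| within fragment F, and note whether F accepts ε. Symbol fragments have C = 1 and do not accept ε. Then:
  r·q·q — same as the first factor's closure: |ε-closure| = 1
  p ∪ q — |ε-closure| = 1 + 1 + 1 = 3 (the new accept is not ε-reachable since no branch accepts ε)
  (p ∪ q)* — new start has ε-edges to the inner start and to the new accept, so |ε-closure| = 2 + 3 = 5
  (p ∪ q)*·r — |ε-closure| = 5 + 1 = 6 (closure spills across the concat boundary because the left factor accepts ε)
  ((p ∪ q)*·r)* — |ε-closure| = 1 (new start) + 6 (body) + 1 (new accept) = 8
  ((p ∪ q)*·r)*·p — |ε-closure| = 8 + 1 = 9 (closure spills across the concat boundary because the left factor accepts ε)
  r·q·q ∪ ((p ∪ q)*·r)*·p — |ε-closure| = 1 + 1 + 9 = 11 (the new accept is not ε-reachable since no branch accepts ε)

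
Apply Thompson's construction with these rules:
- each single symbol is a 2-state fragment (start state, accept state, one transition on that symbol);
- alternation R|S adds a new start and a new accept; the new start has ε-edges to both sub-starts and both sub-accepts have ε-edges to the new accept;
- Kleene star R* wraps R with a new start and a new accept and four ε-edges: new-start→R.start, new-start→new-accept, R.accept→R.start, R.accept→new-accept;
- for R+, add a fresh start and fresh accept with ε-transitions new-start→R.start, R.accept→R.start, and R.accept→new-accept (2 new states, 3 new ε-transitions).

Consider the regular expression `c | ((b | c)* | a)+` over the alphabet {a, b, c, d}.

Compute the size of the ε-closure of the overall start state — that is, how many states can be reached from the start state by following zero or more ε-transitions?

13

Let C(F) = |ε-closure(F.start)| within fragment F, and note whether F accepts ε. Symbol fragments have C = 1 and do not accept ε. Then:
  b | c : new start ε-reaches every alternative's start; none of them accept ε, so the new accept is not reached: C = 1 + 1 + 1 = 3
  (b | c)* : new start has ε-edges to the inner start and to the new accept, so C = 2 + 3 = 5
  (b | c)* | a : C = 1 (new start) + (5 + 1) + 1 (new accept, since some branch ε-reaches its own accept) = 8
  ((b | c)* | a)+ : C = 1 + 8 + 1 (new accept, reached because the body accepts ε) = 10
  c | ((b | c)* | a)+ : C = 1 (new start) + (1 + 10) + 1 (new accept, since some branch ε-reaches its own accept) = 13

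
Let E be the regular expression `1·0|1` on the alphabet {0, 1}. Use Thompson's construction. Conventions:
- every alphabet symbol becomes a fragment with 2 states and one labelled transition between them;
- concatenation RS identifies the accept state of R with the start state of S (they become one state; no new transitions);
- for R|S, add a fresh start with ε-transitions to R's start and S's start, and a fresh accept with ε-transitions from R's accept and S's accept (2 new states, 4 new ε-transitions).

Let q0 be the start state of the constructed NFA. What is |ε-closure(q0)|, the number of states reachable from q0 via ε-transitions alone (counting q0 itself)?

3

Compute the ε-closure size of each fragment's start state recursively; a symbol fragment's start has no outgoing ε-edge, so its closure is just itself (size 1).
  1·0 → |closure| equals the left operand's closure size = 1 (its accept is not ε-reachable, so the closure stops there)
  1·0|1 → new start ε-reaches every alternative's start; none of them accept ε, so the new accept is not reached: |closure| = 1 + 1 + 1 = 3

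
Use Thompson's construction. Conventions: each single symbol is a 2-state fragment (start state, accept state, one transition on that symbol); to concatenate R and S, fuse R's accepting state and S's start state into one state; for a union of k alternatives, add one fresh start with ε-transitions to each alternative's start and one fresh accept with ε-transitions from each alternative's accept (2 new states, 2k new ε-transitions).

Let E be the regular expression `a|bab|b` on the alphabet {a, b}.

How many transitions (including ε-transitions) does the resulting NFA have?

11

Per subexpression:
Each of the 5 symbol leaves contributes 1 transition (1 symbol, 0 ε).
  bab = 3 transitions (3 symbol, 0 ε)
  a|bab|b = 11 transitions (5 symbol, 6 ε)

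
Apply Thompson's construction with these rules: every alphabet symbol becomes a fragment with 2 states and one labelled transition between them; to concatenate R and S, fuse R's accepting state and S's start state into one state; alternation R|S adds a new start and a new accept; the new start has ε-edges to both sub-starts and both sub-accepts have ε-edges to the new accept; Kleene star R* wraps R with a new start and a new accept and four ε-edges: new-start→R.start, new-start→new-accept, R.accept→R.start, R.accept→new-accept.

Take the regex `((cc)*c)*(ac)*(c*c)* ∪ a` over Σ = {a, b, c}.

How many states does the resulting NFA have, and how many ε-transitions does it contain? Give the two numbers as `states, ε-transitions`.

22, 24

Per subexpression:
Each of the 8 symbol leaves contributes 2 states and 0 ε-transitions.
  cc → 3 states, 0 ε-transitions
  (cc)* → 5 states, 4 ε-transitions
  (cc)*c → 6 states, 4 ε-transitions
  ((cc)*c)* → 8 states, 8 ε-transitions
  ac → 3 states, 0 ε-transitions
  (ac)* → 5 states, 4 ε-transitions
  c* → 4 states, 4 ε-transitions
  c*c → 5 states, 4 ε-transitions
  (c*c)* → 7 states, 8 ε-transitions
  ((cc)*c)*(ac)*(c*c)* → 18 states, 20 ε-transitions
  ((cc)*c)*(ac)*(c*c)* ∪ a → 22 states, 24 ε-transitions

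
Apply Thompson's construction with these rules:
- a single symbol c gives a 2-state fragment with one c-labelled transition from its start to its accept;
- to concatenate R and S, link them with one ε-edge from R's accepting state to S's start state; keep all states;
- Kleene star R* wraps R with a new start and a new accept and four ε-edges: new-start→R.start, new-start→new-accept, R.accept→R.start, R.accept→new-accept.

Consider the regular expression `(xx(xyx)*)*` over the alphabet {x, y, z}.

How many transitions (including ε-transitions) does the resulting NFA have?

By structural recursion:
Each of the 5 symbol leaves contributes 1 transition (1 symbol, 0 ε).
  xyx : 5 transitions (3 symbol, 2 ε)
  (xyx)* : 9 transitions (3 symbol, 6 ε)
  xx(xyx)* : 13 transitions (5 symbol, 8 ε)
  (xx(xyx)*)* : 17 transitions (5 symbol, 12 ε)

17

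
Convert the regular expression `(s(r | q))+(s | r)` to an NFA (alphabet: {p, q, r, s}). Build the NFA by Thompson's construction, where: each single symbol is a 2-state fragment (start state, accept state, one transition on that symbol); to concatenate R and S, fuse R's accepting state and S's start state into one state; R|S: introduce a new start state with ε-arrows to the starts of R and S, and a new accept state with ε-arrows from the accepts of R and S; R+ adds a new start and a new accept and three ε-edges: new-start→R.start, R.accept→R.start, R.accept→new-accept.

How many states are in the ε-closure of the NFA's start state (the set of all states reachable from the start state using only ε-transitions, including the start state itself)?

2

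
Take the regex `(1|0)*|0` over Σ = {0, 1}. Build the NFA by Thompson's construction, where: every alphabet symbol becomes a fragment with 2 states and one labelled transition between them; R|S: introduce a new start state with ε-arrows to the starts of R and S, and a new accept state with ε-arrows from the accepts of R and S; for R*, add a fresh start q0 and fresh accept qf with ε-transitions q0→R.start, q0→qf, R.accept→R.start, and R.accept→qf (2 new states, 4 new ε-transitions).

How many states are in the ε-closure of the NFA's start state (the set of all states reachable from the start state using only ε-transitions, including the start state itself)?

8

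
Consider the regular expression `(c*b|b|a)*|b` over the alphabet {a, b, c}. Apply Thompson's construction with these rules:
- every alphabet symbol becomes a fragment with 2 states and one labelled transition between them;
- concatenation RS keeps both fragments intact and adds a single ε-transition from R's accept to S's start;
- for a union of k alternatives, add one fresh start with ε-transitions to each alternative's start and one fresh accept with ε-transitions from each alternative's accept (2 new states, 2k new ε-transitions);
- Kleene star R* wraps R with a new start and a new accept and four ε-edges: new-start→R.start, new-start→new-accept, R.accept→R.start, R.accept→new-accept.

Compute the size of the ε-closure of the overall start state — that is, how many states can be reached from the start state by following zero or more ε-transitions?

12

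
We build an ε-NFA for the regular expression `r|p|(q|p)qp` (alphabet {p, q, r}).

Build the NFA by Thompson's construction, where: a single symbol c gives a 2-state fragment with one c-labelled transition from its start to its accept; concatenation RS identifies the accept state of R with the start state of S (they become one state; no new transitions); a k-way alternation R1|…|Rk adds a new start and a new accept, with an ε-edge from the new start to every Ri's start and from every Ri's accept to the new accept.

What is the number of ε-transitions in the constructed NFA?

10

Building bottom-up:
Each of the 6 symbol leaves contributes 0 ε-transitions.
  q|p = 4 ε-transitions
  (q|p)qp = 4 ε-transitions
  r|p|(q|p)qp = 10 ε-transitions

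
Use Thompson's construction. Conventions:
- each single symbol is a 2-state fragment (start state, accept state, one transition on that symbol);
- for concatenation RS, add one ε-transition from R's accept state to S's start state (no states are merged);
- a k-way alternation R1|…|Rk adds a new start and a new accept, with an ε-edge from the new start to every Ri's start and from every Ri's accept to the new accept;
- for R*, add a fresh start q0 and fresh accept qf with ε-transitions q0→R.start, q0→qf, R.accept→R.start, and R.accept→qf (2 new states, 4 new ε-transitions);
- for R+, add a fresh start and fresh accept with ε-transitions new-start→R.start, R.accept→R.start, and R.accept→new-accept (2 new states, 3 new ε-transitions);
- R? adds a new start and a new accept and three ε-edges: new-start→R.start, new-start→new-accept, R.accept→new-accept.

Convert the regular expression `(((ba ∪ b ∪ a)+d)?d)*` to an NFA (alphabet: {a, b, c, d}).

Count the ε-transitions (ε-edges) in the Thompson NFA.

By structural recursion:
Each of the 6 symbol leaves contributes 0 ε-transitions.
  ba → 1 ε-transition
  ba ∪ b ∪ a → 7 ε-transitions
  (ba ∪ b ∪ a)+ → 10 ε-transitions
  (ba ∪ b ∪ a)+d → 11 ε-transitions
  ((ba ∪ b ∪ a)+d)? → 14 ε-transitions
  ((ba ∪ b ∪ a)+d)?d → 15 ε-transitions
  (((ba ∪ b ∪ a)+d)?d)* → 19 ε-transitions

19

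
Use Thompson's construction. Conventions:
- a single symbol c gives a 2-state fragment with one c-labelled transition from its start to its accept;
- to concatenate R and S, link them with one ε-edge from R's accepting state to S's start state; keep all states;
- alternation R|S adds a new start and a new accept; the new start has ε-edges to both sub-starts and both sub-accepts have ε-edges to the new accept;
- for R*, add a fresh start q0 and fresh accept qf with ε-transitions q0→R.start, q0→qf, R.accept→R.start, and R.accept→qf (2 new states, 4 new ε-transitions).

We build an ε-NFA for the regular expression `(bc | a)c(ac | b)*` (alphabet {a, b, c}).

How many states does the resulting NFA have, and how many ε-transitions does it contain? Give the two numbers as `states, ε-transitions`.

20, 16

Recursing over subexpressions:
Each of the 7 symbol leaves contributes 2 states and 0 ε-transitions.
  bc : 4 states, 1 ε-transition
  bc | a : 8 states, 5 ε-transitions
  ac : 4 states, 1 ε-transition
  ac | b : 8 states, 5 ε-transitions
  (ac | b)* : 10 states, 9 ε-transitions
  (bc | a)c(ac | b)* : 20 states, 16 ε-transitions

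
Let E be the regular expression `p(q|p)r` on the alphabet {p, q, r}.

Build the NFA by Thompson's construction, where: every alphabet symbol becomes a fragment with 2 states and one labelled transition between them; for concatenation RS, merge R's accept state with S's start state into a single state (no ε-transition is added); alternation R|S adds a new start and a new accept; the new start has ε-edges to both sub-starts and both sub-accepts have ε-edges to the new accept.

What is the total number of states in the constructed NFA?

8

Recursing over subexpressions:
Each of the 4 symbol leaves contributes a 2-state fragment.
  q|p → 6 states
  p(q|p)r → 8 states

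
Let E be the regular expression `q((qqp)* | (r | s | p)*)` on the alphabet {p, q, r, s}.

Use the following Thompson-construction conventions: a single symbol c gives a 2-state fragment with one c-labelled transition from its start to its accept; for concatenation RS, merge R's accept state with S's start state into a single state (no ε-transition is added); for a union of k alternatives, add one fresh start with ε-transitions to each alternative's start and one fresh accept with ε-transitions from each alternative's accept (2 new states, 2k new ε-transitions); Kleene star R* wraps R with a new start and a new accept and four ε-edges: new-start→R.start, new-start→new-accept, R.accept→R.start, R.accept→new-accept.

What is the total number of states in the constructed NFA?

19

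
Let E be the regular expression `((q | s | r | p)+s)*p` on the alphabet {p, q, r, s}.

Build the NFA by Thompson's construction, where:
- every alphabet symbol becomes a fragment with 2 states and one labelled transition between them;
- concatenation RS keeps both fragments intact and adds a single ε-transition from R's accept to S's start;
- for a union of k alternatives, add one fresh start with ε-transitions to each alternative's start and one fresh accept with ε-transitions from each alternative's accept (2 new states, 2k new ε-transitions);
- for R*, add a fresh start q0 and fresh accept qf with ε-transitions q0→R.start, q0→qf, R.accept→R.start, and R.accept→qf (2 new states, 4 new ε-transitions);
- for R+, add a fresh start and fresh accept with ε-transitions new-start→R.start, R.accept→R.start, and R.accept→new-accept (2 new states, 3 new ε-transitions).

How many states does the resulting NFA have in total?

18

Per subexpression:
Each of the 6 symbol leaves contributes a 2-state fragment.
  q | s | r | p : 10 states
  (q | s | r | p)+ : 12 states
  (q | s | r | p)+s : 14 states
  ((q | s | r | p)+s)* : 16 states
  ((q | s | r | p)+s)*p : 18 states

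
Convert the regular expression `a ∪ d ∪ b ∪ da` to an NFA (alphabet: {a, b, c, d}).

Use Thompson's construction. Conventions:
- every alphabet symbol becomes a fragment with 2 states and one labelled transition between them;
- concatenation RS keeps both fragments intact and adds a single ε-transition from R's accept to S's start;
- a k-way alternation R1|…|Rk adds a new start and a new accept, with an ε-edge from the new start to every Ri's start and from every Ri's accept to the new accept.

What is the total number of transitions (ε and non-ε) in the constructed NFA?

14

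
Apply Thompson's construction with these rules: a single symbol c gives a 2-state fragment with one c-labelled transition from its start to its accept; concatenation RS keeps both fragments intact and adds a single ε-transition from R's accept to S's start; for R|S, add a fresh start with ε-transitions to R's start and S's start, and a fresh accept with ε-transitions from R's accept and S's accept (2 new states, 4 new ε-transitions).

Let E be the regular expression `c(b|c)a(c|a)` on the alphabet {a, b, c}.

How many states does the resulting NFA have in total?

16

Per subexpression:
Each of the 6 symbol leaves contributes a 2-state fragment.
  b|c = 6 states
  c|a = 6 states
  c(b|c)a(c|a) = 16 states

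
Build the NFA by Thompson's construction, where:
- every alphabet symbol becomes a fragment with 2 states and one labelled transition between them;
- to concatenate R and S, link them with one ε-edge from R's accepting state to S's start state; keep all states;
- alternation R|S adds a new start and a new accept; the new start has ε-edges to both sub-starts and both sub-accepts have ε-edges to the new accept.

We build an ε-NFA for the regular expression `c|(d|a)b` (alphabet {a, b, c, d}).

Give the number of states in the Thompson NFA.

Bottom-up over the parse tree:
Each of the 4 symbol leaves contributes a 2-state fragment.
  d|a : 6 states
  (d|a)b : 8 states
  c|(d|a)b : 12 states

12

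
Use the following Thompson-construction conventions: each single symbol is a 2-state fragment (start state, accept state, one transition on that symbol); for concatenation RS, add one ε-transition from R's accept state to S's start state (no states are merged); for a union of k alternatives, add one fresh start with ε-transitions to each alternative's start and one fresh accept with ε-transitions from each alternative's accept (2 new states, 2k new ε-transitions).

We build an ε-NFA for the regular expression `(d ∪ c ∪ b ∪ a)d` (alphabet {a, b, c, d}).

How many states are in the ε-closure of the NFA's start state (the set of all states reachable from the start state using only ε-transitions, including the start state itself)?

5

Compute the ε-closure size of each fragment's start state recursively; a symbol fragment's start has no outgoing ε-edge, so its closure is just itself (size 1).
  d ∪ c ∪ b ∪ a → new start ε-reaches every alternative's start; none of them accept ε, so the new accept is not reached: |closure| = 1 + 1 + 1 + 1 + 1 = 5
  (d ∪ c ∪ b ∪ a)d → |closure| equals the left operand's closure size = 5 (its accept is not ε-reachable, so the closure stops there)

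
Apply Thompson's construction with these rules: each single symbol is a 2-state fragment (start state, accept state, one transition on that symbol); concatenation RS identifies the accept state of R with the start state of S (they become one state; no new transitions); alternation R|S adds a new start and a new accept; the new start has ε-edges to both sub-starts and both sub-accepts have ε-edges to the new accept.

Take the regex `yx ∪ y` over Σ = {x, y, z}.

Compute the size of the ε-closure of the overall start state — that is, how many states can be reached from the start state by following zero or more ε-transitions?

3

Work bottom-up. For each fragment F, track |ε-closure(F.start)| and whether F's accept lies in that closure (i.e. whether F accepts ε). A single-symbol fragment has closure size 1 and does not accept ε.
  yx — same as the first factor's closure: |ε-closure| = 1
  yx ∪ y — |ε-closure| = 1 + 1 + 1 = 3 (the new accept is not ε-reachable since no branch accepts ε)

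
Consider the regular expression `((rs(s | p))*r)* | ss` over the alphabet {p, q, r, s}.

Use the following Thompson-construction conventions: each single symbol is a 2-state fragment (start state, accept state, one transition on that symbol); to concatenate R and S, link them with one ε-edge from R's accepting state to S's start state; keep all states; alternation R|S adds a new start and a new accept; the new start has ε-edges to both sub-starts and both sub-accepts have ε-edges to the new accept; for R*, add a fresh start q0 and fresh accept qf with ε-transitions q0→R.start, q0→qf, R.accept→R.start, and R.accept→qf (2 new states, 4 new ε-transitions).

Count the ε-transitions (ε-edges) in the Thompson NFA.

Per subexpression:
Each of the 7 symbol leaves contributes 0 ε-transitions.
  s | p = 4 ε-transitions
  rs(s | p) = 6 ε-transitions
  (rs(s | p))* = 10 ε-transitions
  (rs(s | p))*r = 11 ε-transitions
  ((rs(s | p))*r)* = 15 ε-transitions
  ss = 1 ε-transition
  ((rs(s | p))*r)* | ss = 20 ε-transitions

20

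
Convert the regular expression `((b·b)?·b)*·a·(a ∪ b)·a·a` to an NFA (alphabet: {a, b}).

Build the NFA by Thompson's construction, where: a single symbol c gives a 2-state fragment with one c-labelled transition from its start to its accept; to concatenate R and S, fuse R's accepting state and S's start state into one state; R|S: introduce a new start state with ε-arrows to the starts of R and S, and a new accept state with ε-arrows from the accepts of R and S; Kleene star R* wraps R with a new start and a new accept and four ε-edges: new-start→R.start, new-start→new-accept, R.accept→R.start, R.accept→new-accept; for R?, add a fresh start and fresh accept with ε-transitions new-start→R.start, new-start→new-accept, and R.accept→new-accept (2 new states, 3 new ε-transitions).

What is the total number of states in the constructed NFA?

16

Recursing over subexpressions:
Each of the 8 symbol leaves contributes a 2-state fragment.
  b·b → 3 states
  (b·b)? → 5 states
  (b·b)?·b → 6 states
  ((b·b)?·b)* → 8 states
  a ∪ b → 6 states
  ((b·b)?·b)*·a·(a ∪ b)·a·a → 16 states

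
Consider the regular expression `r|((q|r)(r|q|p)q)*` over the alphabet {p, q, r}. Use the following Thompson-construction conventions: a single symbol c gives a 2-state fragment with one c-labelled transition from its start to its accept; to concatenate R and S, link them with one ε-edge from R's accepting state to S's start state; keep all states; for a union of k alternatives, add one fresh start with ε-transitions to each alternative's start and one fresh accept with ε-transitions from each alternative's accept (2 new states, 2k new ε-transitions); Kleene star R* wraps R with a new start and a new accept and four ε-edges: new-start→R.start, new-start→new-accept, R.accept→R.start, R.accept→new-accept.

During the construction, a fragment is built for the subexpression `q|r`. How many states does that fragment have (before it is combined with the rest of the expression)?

Fragment for `q|r`:
Each of the 2 symbol leaves contributes a 2-state fragment.
  q|r → 6 states

6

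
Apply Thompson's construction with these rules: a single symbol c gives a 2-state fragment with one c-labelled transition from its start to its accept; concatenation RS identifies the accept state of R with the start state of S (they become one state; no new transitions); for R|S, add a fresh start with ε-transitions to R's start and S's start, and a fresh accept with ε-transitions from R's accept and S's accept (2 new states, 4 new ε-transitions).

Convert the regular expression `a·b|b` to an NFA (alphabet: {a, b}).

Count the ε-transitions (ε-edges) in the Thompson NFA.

4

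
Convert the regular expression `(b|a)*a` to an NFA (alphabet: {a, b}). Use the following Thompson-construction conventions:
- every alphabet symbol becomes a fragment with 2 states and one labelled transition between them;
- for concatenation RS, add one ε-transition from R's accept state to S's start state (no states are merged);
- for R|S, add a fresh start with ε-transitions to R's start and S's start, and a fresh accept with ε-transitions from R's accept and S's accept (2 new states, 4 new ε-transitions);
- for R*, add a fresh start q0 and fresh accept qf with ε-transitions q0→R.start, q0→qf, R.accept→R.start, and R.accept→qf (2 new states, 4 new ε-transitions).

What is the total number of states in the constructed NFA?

10

By structural recursion:
Each of the 3 symbol leaves contributes a 2-state fragment.
  b|a = 6 states
  (b|a)* = 8 states
  (b|a)*a = 10 states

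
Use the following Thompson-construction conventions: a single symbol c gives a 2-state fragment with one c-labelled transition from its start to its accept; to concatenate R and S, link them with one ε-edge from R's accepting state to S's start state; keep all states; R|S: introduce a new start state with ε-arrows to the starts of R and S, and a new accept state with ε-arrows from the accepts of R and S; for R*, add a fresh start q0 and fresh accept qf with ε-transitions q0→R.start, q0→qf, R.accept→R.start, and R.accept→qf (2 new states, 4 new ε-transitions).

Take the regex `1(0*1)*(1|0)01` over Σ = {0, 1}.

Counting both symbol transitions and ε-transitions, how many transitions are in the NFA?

Per subexpression:
Each of the 7 symbol leaves contributes 1 transition (1 symbol, 0 ε).
  0* → 5 transitions (1 symbol, 4 ε)
  0*1 → 7 transitions (2 symbol, 5 ε)
  (0*1)* → 11 transitions (2 symbol, 9 ε)
  1|0 → 6 transitions (2 symbol, 4 ε)
  1(0*1)*(1|0)01 → 24 transitions (7 symbol, 17 ε)

24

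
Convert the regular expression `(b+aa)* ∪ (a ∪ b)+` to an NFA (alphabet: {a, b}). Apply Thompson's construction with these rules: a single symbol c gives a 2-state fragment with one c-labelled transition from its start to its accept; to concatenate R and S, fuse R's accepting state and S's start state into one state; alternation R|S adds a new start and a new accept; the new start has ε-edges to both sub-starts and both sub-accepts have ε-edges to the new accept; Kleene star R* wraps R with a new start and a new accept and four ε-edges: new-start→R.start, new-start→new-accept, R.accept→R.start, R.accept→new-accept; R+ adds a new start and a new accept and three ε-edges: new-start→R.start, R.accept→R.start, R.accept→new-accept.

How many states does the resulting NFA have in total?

18

Bottom-up over the parse tree:
Each of the 5 symbol leaves contributes a 2-state fragment.
  b+ → 4 states
  b+aa → 6 states
  (b+aa)* → 8 states
  a ∪ b → 6 states
  (a ∪ b)+ → 8 states
  (b+aa)* ∪ (a ∪ b)+ → 18 states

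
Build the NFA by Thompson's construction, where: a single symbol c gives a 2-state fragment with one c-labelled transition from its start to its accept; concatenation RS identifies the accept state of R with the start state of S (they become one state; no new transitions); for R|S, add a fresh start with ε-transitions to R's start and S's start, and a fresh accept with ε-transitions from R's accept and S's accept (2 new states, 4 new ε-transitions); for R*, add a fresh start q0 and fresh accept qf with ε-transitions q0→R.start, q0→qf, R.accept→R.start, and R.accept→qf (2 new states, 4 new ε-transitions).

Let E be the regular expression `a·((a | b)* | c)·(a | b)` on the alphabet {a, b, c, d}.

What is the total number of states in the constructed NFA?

18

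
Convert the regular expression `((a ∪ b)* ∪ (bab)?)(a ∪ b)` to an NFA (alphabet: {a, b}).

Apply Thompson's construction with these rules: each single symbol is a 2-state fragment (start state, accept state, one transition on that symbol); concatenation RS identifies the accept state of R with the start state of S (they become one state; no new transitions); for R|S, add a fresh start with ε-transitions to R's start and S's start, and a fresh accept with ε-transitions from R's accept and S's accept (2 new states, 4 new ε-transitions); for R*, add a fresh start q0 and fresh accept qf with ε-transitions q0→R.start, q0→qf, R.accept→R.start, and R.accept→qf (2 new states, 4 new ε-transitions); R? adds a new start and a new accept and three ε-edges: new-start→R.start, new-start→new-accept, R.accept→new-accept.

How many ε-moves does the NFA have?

19

Bottom-up over the parse tree:
Each of the 7 symbol leaves contributes 0 ε-transitions.
  a ∪ b = 4 ε-transitions
  (a ∪ b)* = 8 ε-transitions
  bab = 0 ε-transitions
  (bab)? = 3 ε-transitions
  (a ∪ b)* ∪ (bab)? = 15 ε-transitions
  a ∪ b = 4 ε-transitions
  ((a ∪ b)* ∪ (bab)?)(a ∪ b) = 19 ε-transitions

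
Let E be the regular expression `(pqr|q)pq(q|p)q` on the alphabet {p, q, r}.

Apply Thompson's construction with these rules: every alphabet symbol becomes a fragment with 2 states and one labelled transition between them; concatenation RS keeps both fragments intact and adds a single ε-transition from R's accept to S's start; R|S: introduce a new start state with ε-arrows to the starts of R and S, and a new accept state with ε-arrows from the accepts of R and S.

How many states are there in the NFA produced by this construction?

22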